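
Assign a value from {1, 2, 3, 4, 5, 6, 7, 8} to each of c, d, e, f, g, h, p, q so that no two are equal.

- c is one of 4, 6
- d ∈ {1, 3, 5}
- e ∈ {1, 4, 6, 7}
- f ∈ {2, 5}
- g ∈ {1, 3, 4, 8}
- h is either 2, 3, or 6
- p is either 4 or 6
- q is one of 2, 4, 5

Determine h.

The 8 variables together cover exactly {1, 2, 3, 4, 5, 6, 7, 8} — 8 values for 8 variables — and 7 appears only in e's list, so e = 7.
The 7 still-open variables draw from only 7 values {1, 2, 3, 4, 5, 6, 8}, so each is used; only g can be 8, hence g = 8.
Among the 6 still-open variables, 1 fits only d (and all 6 values in {1, 2, 3, 4, 5, 6} must be used), so d = 1.
The 5 still-open variables together cover exactly {2, 3, 4, 5, 6} — 5 values for 5 variables — and 3 appears only in h's list, so h = 3.

3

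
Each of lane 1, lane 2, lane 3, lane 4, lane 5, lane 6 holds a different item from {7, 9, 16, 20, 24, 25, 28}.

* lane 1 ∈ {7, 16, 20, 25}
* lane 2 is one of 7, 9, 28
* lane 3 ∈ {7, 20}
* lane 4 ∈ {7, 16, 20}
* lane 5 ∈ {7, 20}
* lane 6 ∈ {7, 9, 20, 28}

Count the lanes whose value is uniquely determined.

Among the 6 variables, 25 fits only lane 1 (and all 6 values in {7, 9, 16, 20, 25, 28} must be used), so lane 1 = 25.
The 5 still-open variables together cover exactly {7, 9, 16, 20, 28} — 5 values for 5 variables — and 16 appears only in lane 4's list, so lane 4 = 16.
The 2 variables lane 3 and lane 5 are confined to {7, 20}, which locks those values in; drop them from lane 2, lane 6.
Determined: lane 1=25, lane 4=16. The other lanes each still have more than one consistent value. That makes 2.

2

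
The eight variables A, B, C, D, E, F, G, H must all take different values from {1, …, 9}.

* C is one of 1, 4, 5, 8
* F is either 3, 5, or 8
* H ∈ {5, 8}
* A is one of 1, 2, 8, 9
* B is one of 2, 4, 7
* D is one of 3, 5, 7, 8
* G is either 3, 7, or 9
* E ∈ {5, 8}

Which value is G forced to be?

E and H between them cover only {5, 8} — a naked pair. Remove those values from A, C, D, F.
F must be 3 (only option left). Strike 3 from D, G.
D has just one choice, so D = 7. Eliminate 7 elsewhere: B, G.
So G = 9.

9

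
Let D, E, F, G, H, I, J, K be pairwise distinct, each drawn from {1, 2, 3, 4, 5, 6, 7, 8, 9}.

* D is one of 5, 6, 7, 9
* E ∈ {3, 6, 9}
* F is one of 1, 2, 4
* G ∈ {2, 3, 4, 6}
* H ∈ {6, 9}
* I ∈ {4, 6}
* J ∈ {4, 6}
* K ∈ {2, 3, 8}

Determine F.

1

The 2 variables I and J are confined to {4, 6}, which locks those values in; drop them from D, E, F, G, H.
H must be 9 (only option left). Strike 9 from D, E.
E has just one choice, so E = 3. Remove 3 from G, K.
G's domain is down to {2}, so G = 2. Strike 2 from F, K.
So F = 1.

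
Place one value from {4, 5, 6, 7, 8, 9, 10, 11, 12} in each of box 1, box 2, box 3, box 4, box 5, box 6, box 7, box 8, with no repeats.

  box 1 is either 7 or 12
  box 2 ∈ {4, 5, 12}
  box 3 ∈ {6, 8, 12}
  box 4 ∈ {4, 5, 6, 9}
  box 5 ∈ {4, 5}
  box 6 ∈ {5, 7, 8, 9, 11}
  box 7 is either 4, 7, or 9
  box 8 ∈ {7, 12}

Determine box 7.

9

Among the 8 variables, 11 fits only box 6 (and all 8 values in {4, 5, 6, 7, 8, 9, 11, 12} must be used), so box 6 = 11.
Among the 7 still-open variables, 8 fits only box 3 (and all 7 values in {4, 5, 6, 7, 8, 9, 12} must be used), so box 3 = 8.
Among the 6 still-open variables, 6 fits only box 4 (and all 6 values in {4, 5, 6, 7, 9, 12} must be used), so box 4 = 6.
Among the 5 still-open variables, 9 fits only box 7 (and all 5 values in {4, 5, 7, 9, 12} must be used), so box 7 = 9.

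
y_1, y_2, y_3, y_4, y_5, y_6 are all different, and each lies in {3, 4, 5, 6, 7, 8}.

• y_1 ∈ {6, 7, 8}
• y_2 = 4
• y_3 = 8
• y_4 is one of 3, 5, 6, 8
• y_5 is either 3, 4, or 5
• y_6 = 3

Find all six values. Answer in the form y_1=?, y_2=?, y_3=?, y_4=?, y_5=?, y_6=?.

y_1=7, y_2=4, y_3=8, y_4=6, y_5=5, y_6=3

y_2's domain is down to {4}, so y_2 = 4. Remove 4 from y_5.
y_3's domain is down to {8}, so y_3 = 8. Eliminate 8 elsewhere: y_1, y_4.
y_6 must be 3 (only option left). Strike 3 from y_4, y_5.
y_5 has just one choice, so y_5 = 5. So y_4 can't be 5.
That leaves y_4 = 6. Eliminate 6 elsewhere: y_1.
That leaves y_1 = 7.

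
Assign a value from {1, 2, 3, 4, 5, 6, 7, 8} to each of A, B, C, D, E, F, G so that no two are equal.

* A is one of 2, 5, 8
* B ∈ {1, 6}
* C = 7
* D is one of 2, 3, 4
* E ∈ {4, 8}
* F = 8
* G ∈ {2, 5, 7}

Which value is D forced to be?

C has just one choice, so C = 7. Strike 7 from G.
F must be 8 (only option left). Remove 8 from A, E.
E's domain is down to {4}, so E = 4. Eliminate 4 elsewhere: D.
The 2 variables A and G are confined to {2, 5}, which locks those values in; drop them from D.
So D = 3.

3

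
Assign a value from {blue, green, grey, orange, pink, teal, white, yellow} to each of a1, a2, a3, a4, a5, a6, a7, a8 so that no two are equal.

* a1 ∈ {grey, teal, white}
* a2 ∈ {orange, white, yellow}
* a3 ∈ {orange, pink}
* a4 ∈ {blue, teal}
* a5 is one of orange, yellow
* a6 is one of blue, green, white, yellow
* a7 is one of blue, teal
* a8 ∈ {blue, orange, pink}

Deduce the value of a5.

yellow

The 8 variables together cover exactly {blue, green, grey, orange, pink, teal, white, yellow} — 8 values for 8 variables — and green appears only in a6's list, so a6 = green.
The 7 still-open variables together cover exactly {blue, grey, orange, pink, teal, white, yellow} — 7 values for 7 variables — and grey appears only in a1's list, so a1 = grey.
The 6 still-open variables draw from only 6 values {blue, orange, pink, teal, white, yellow}, so each is used; only a2 can be white, hence a2 = white.
The 5 still-open variables draw from only 5 values {blue, orange, pink, teal, yellow}, so each is used; only a5 can be yellow, hence a5 = yellow.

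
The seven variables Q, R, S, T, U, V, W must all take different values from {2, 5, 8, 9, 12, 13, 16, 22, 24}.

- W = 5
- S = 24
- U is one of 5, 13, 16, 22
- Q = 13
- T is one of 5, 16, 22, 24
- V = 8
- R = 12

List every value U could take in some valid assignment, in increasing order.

16, 22

Q's domain is down to {13}, so Q = 13. Strike 13 from U.
R has just one choice, so R = 12.
S must be 24 (only option left). Eliminate 24 elsewhere: T.
V has just one choice, so V = 8.
W has just one choice, so W = 5. Eliminate 5 elsewhere: T, U.
No further eliminations apply; U can still be any of 16, 22.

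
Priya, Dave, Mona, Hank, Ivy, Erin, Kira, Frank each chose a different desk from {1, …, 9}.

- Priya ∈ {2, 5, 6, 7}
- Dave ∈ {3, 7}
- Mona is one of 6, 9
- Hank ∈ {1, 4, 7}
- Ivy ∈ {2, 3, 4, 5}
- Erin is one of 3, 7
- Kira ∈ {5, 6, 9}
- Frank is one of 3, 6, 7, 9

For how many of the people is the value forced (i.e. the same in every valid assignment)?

4

The 8 variables draw from only 8 values {1, 2, 3, 4, 5, 6, 7, 9}, so each is used; only Hank can be 1, hence Hank = 1.
The 7 still-open variables draw from only 7 values {2, 3, 4, 5, 6, 7, 9}, so each is used; only Ivy can be 4, hence Ivy = 4.
The 6 still-open variables together cover exactly {2, 3, 5, 6, 7, 9} — 6 values for 6 variables — and 2 appears only in Priya's list, so Priya = 2.
The 5 still-open variables together cover exactly {3, 5, 6, 7, 9} — 5 values for 5 variables — and 5 appears only in Kira's list, so Kira = 5.
Dave and Erin share exactly the 2 values {3, 7}; by pigeonhole those values go to them, so strike 3, 7 from Frank.
Determined: Priya=2, Hank=1, Ivy=4, Kira=5. The other people each still have more than one consistent value. That makes 4.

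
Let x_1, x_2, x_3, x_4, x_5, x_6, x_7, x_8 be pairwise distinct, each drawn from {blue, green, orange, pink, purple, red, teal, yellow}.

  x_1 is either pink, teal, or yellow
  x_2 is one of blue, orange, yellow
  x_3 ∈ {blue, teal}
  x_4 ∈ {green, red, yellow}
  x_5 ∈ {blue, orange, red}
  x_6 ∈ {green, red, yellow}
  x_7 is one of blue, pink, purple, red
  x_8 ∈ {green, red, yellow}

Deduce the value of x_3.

teal

The 8 variables draw from only 8 values {blue, green, orange, pink, purple, red, teal, yellow}, so each is used; only x_7 can be purple, hence x_7 = purple.
The 7 still-open variables together cover exactly {blue, green, orange, pink, red, teal, yellow} — 7 values for 7 variables — and pink appears only in x_1's list, so x_1 = pink.
Among the 6 still-open variables, teal fits only x_3 (and all 6 values in {blue, green, orange, red, teal, yellow} must be used), so x_3 = teal.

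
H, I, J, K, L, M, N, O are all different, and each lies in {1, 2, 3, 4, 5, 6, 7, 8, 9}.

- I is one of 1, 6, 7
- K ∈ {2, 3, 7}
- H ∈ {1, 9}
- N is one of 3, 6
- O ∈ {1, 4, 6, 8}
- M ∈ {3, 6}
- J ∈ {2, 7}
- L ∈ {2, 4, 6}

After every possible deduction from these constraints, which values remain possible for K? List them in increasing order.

The 8 variables draw from only 8 values {1, 2, 3, 4, 6, 7, 8, 9}, so each is used; only O can be 8, hence O = 8.
The 7 still-open variables draw from only 7 values {1, 2, 3, 4, 6, 7, 9}, so each is used; only L can be 4, hence L = 4.
Among the 6 still-open variables, 9 fits only H (and all 6 values in {1, 2, 3, 6, 7, 9} must be used), so H = 9.
The 5 still-open variables draw from only 5 values {1, 2, 3, 6, 7}, so each is used; only I can be 1, hence I = 1.
M and N share exactly the 2 values {3, 6}; by pigeonhole those values go to them, so strike 3, 6 from K.
No further eliminations apply; K can still be any of 2, 7.

2, 7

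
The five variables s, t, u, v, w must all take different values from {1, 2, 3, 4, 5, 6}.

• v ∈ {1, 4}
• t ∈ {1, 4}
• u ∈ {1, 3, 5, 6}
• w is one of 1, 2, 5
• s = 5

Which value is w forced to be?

s has just one choice, so s = 5. Remove 5 from u, w.
t and v between them cover only {1, 4} — a naked pair. Remove those values from u, w.
So w = 2.

2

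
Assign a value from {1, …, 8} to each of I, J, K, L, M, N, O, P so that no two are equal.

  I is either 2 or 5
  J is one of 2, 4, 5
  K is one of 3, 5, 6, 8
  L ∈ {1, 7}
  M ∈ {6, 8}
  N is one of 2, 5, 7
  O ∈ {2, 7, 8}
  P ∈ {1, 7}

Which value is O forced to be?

8

The 8 variables draw from only 8 values {1, 2, 3, 4, 5, 6, 7, 8}, so each is used; only K can be 3, hence K = 3.
The 7 still-open variables together cover exactly {1, 2, 4, 5, 6, 7, 8} — 7 values for 7 variables — and 4 appears only in J's list, so J = 4.
The 6 still-open variables together cover exactly {1, 2, 5, 6, 7, 8} — 6 values for 6 variables — and 6 appears only in M's list, so M = 6.
The 5 still-open variables draw from only 5 values {1, 2, 5, 7, 8}, so each is used; only O can be 8, hence O = 8.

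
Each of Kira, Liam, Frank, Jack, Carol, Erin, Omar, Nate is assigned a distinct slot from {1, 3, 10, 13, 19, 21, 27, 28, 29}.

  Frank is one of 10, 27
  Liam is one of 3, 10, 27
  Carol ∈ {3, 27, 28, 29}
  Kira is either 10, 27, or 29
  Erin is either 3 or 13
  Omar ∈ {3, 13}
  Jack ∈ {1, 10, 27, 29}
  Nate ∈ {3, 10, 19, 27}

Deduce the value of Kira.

Among the 8 variables, 1 fits only Jack (and all 8 values in {1, 3, 10, 13, 19, 27, 28, 29} must be used), so Jack = 1.
Among the 7 still-open variables, 19 fits only Nate (and all 7 values in {3, 10, 13, 19, 27, 28, 29} must be used), so Nate = 19.
The 6 still-open variables draw from only 6 values {3, 10, 13, 27, 28, 29}, so each is used; only Carol can be 28, hence Carol = 28.
The 5 still-open variables together cover exactly {3, 10, 13, 27, 29} — 5 values for 5 variables — and 29 appears only in Kira's list, so Kira = 29.

29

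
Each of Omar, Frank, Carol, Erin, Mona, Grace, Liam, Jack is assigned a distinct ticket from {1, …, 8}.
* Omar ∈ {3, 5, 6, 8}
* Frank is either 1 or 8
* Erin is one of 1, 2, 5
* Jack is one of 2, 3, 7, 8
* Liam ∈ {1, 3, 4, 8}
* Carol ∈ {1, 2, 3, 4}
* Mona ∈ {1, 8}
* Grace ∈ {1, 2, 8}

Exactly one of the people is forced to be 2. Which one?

Grace

The 8 variables together cover exactly {1, 2, 3, 4, 5, 6, 7, 8} — 8 values for 8 variables — and 6 appears only in Omar's list, so Omar = 6.
The 7 still-open variables together cover exactly {1, 2, 3, 4, 5, 7, 8} — 7 values for 7 variables — and 5 appears only in Erin's list, so Erin = 5.
Among the 6 still-open variables, 7 fits only Jack (and all 6 values in {1, 2, 3, 4, 7, 8} must be used), so Jack = 7.
The 2 variables Frank and Mona are confined to {1, 8}, which locks those values in; drop them from Carol, Grace, Liam.
So 2 goes to Grace.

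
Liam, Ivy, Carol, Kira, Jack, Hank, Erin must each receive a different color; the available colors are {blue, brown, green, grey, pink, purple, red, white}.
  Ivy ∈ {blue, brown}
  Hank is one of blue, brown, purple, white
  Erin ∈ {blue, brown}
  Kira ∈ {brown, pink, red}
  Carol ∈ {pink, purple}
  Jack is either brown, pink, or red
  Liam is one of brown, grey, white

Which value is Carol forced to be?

The 7 variables together cover exactly {blue, brown, grey, pink, purple, red, white} — 7 values for 7 variables — and grey appears only in Liam's list, so Liam = grey.
Among the 6 still-open variables, white fits only Hank (and all 6 values in {blue, brown, pink, purple, red, white} must be used), so Hank = white.
The 5 still-open variables together cover exactly {blue, brown, pink, purple, red} — 5 values for 5 variables — and purple appears only in Carol's list, so Carol = purple.

purple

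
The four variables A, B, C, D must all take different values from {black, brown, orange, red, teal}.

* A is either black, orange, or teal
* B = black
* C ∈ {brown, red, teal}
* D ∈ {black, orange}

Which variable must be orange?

B's domain is down to {black}, so B = black. So A, D can't be black.
So orange goes to D.

D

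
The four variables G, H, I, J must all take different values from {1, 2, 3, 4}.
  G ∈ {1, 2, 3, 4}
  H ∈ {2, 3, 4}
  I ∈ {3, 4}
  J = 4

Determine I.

J must be 4 (only option left). Remove 4 from G, H, I.
So I = 3.

3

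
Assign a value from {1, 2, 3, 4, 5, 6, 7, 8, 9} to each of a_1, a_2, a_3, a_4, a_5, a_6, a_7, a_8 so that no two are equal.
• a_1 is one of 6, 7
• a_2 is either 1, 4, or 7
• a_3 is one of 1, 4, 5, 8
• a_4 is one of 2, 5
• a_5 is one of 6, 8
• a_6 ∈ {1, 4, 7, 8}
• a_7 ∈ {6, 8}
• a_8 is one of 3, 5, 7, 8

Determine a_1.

Among the 8 variables, 2 fits only a_4 (and all 8 values in {1, 2, 3, 4, 5, 6, 7, 8} must be used), so a_4 = 2.
Among the 7 still-open variables, 3 fits only a_8 (and all 7 values in {1, 3, 4, 5, 6, 7, 8} must be used), so a_8 = 3.
Among the 6 still-open variables, 5 fits only a_3 (and all 6 values in {1, 4, 5, 6, 7, 8} must be used), so a_3 = 5.
The 2 variables a_5 and a_7 are confined to {6, 8}, which locks those values in; drop them from a_1, a_6.
So a_1 = 7.

7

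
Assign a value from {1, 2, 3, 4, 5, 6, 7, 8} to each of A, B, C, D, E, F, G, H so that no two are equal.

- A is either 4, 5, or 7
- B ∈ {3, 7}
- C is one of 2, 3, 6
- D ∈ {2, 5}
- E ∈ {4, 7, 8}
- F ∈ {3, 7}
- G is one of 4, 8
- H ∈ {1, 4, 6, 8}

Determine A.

5

Among the 8 variables, 1 fits only H (and all 8 values in {1, 2, 3, 4, 5, 6, 7, 8} must be used), so H = 1.
The 7 still-open variables draw from only 7 values {2, 3, 4, 5, 6, 7, 8}, so each is used; only C can be 6, hence C = 6.
Among the 6 still-open variables, 2 fits only D (and all 6 values in {2, 3, 4, 5, 7, 8} must be used), so D = 2.
Among the 5 still-open variables, 5 fits only A (and all 5 values in {3, 4, 5, 7, 8} must be used), so A = 5.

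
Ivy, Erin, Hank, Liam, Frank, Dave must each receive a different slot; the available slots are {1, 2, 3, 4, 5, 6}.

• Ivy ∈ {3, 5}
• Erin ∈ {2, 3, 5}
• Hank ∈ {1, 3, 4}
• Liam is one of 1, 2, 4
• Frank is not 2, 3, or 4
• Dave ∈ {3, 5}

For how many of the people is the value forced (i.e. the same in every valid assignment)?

2

The 6 variables draw from only 6 values {1, 2, 3, 4, 5, 6}, so each is used; only Frank can be 6, hence Frank = 6.
Ivy and Dave share exactly the 2 values {3, 5}; by pigeonhole those values go to them, so strike 3, 5 from Erin, Hank.
Erin's domain is down to {2}, so Erin = 2. Remove 2 from Liam.
Determined: Erin=2, Frank=6. The other people each still have more than one consistent value. That makes 2.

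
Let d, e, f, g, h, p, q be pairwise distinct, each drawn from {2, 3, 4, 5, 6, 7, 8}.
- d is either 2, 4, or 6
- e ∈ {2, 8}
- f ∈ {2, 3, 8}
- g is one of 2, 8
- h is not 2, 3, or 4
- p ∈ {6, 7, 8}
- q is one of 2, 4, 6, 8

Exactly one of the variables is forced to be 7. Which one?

The 7 variables together cover exactly {2, 3, 4, 5, 6, 7, 8} — 7 values for 7 variables — and 3 appears only in f's list, so f = 3.
The 6 still-open variables together cover exactly {2, 4, 5, 6, 7, 8} — 6 values for 6 variables — and 5 appears only in h's list, so h = 5.
The 5 still-open variables draw from only 5 values {2, 4, 6, 7, 8}, so each is used; only p can be 7, hence p = 7.

p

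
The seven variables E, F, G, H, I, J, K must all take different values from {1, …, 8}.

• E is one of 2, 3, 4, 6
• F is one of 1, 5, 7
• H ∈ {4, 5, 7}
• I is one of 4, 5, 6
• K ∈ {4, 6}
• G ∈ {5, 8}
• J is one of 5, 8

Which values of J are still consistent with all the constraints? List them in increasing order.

5, 8

G and J between them cover only {5, 8} — a naked pair. Remove those values from F, H, I.
The 2 variables I and K are confined to {4, 6}, which locks those values in; drop them from E, H.
H's domain is down to {7}, so H = 7. Remove 7 from F.
F has just one choice, so F = 1.
No further eliminations apply; J can still be any of 5, 8.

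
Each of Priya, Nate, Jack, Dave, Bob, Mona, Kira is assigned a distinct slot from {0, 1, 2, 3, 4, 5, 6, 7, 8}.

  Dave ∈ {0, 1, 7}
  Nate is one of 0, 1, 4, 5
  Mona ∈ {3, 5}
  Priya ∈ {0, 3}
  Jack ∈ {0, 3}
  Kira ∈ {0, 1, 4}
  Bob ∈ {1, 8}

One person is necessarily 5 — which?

Mona

Among the 7 variables, 7 fits only Dave (and all 7 values in {0, 1, 3, 4, 5, 7, 8} must be used), so Dave = 7.
The 6 still-open variables together cover exactly {0, 1, 3, 4, 5, 8} — 6 values for 6 variables — and 8 appears only in Bob's list, so Bob = 8.
The 2 variables Priya and Jack are confined to {0, 3}, which locks those values in; drop them from Nate, Mona, Kira.
So 5 goes to Mona.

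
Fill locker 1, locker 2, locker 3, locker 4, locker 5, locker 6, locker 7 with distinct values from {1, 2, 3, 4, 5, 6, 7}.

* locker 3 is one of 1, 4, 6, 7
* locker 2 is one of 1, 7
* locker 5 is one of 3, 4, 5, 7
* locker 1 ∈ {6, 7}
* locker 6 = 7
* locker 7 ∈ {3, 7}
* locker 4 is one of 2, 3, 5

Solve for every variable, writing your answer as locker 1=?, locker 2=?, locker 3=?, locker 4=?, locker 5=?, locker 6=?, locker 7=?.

locker 6 has just one choice, so locker 6 = 7. So locker 1, locker 2, locker 3, locker 5, locker 7 can't be 7.
locker 7's domain is down to {3}, so locker 7 = 3. So locker 4, locker 5 can't be 3.
locker 1 has just one choice, so locker 1 = 6. Remove 6 from locker 3.
locker 2 has just one choice, so locker 2 = 1. Strike 1 from locker 3.
locker 3 has just one choice, so locker 3 = 4. Remove 4 from locker 5.
locker 5 has just one choice, so locker 5 = 5. So locker 4 can't be 5.
locker 4 must be 2 (only option left).

locker 1=6, locker 2=1, locker 3=4, locker 4=2, locker 5=5, locker 6=7, locker 7=3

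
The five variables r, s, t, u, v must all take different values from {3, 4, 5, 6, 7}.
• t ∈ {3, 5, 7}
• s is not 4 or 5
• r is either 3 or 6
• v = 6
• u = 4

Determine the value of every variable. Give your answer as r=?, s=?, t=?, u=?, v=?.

u has just one choice, so u = 4.
v must be 6 (only option left). Remove 6 from r, s.
r must be 3 (only option left). Remove 3 from s, t.
s has just one choice, so s = 7. So t can't be 7.
t must be 5 (only option left).

r=3, s=7, t=5, u=4, v=6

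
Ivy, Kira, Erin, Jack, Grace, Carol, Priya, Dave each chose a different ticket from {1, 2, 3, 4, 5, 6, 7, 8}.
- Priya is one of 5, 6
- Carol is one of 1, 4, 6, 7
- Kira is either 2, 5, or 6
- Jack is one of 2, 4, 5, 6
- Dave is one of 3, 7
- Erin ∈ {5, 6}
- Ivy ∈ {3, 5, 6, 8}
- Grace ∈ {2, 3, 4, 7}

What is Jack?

4

The 8 variables draw from only 8 values {1, 2, 3, 4, 5, 6, 7, 8}, so each is used; only Carol can be 1, hence Carol = 1.
The 7 still-open variables draw from only 7 values {2, 3, 4, 5, 6, 7, 8}, so each is used; only Ivy can be 8, hence Ivy = 8.
Erin and Priya share exactly the 2 values {5, 6}; by pigeonhole those values go to them, so strike 5, 6 from Kira, Jack.
Kira's domain is down to {2}, so Kira = 2. Eliminate 2 elsewhere: Jack, Grace.
So Jack = 4.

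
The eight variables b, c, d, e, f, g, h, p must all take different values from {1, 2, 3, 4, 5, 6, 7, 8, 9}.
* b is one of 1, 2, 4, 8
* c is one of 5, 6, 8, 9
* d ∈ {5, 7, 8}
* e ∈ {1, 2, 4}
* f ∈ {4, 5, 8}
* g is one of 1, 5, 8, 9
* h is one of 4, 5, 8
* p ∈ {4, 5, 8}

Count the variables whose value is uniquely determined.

3

Among the 8 variables, 6 fits only c (and all 8 values in {1, 2, 4, 5, 6, 7, 8, 9} must be used), so c = 6.
Among the 7 still-open variables, 7 fits only d (and all 7 values in {1, 2, 4, 5, 7, 8, 9} must be used), so d = 7.
The 6 still-open variables draw from only 6 values {1, 2, 4, 5, 8, 9}, so each is used; only g can be 9, hence g = 9.
f, h, p between them cover only {4, 5, 8} — a naked triple. Remove those values from b, e.
Determined: c=6, d=7, g=9. The other variables each still have more than one consistent value. That makes 3.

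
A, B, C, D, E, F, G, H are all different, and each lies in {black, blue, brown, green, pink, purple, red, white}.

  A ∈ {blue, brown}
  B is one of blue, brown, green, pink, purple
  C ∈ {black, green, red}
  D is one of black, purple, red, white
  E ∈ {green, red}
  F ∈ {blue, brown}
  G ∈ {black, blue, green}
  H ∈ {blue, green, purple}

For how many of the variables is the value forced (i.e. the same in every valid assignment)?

The 8 variables draw from only 8 values {black, blue, brown, green, pink, purple, red, white}, so each is used; only B can be pink, hence B = pink.
Among the 7 still-open variables, white fits only D (and all 7 values in {black, blue, brown, green, purple, red, white} must be used), so D = white.
Among the 6 still-open variables, purple fits only H (and all 6 values in {black, blue, brown, green, purple, red} must be used), so H = purple.
The 2 variables A and F are confined to {blue, brown}, which locks those values in; drop them from G.
Determined: B=pink, D=white, H=purple. The other variables each still have more than one consistent value. That makes 3.

3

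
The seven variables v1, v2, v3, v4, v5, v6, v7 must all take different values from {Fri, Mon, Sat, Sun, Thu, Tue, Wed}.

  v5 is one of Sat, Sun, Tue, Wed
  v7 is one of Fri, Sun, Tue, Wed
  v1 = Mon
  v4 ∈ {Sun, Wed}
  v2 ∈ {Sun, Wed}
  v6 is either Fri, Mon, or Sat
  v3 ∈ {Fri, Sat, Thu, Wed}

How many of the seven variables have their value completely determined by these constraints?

2

v1 has just one choice, so v1 = Mon. Strike Mon from v6.
The 6 still-open variables together cover exactly {Fri, Sat, Sun, Thu, Tue, Wed} — 6 values for 6 variables — and Thu appears only in v3's list, so v3 = Thu.
The 2 variables v2 and v4 are confined to {Sun, Wed}, which locks those values in; drop them from v5, v7.
Determined: v1=Mon, v3=Thu. The other variables each still have more than one consistent value. That makes 2.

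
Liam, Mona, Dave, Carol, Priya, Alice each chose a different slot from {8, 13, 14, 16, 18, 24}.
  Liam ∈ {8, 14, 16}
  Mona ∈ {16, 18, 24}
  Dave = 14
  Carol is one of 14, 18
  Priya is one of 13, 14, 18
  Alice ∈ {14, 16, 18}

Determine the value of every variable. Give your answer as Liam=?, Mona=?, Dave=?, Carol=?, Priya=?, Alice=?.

Liam=8, Mona=24, Dave=14, Carol=18, Priya=13, Alice=16

Dave must be 14 (only option left). Strike 14 from Liam, Carol, Priya, Alice.
Carol must be 18 (only option left). So Mona, Priya, Alice can't be 18.
Priya must be 13 (only option left).
Alice's domain is down to {16}, so Alice = 16. Strike 16 from Liam, Mona.
Liam has just one choice, so Liam = 8.
That leaves Mona = 24.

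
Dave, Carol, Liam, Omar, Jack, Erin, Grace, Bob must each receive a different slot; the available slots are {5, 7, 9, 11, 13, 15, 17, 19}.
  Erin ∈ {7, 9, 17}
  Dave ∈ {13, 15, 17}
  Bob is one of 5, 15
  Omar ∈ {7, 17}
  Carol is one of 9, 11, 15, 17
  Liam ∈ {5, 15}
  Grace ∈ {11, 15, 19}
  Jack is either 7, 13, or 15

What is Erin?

The 8 variables draw from only 8 values {5, 7, 9, 11, 13, 15, 17, 19}, so each is used; only Grace can be 19, hence Grace = 19.
The 7 still-open variables together cover exactly {5, 7, 9, 11, 13, 15, 17} — 7 values for 7 variables — and 11 appears only in Carol's list, so Carol = 11.
The 6 still-open variables draw from only 6 values {5, 7, 9, 13, 15, 17}, so each is used; only Erin can be 9, hence Erin = 9.

9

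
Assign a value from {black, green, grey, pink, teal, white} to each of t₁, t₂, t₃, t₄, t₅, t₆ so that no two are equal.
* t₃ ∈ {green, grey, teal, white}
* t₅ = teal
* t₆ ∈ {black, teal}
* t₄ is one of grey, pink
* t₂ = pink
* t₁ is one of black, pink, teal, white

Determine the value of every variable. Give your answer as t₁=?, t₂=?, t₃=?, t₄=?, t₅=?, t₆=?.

t₂ must be pink (only option left). So t₁, t₄ can't be pink.
t₄'s domain is down to {grey}, so t₄ = grey. Remove grey from t₃.
That leaves t₅ = teal. Strike teal from t₁, t₃, t₆.
t₆ must be black (only option left). Remove black from t₁.
t₁'s domain is down to {white}, so t₁ = white. Remove white from t₃.
t₃'s domain is down to {green}, so t₃ = green.

t₁=white, t₂=pink, t₃=green, t₄=grey, t₅=teal, t₆=black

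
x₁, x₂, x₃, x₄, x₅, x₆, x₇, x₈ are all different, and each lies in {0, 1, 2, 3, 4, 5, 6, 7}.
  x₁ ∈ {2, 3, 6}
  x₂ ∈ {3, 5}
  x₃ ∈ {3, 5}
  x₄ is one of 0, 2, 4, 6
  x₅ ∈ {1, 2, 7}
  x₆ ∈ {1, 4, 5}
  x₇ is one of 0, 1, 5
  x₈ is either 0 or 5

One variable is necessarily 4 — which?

The 8 variables draw from only 8 values {0, 1, 2, 3, 4, 5, 6, 7}, so each is used; only x₅ can be 7, hence x₅ = 7.
The 2 variables x₂ and x₃ are confined to {3, 5}, which locks those values in; drop them from x₁, x₆, x₇, x₈.
x₈'s domain is down to {0}, so x₈ = 0. Eliminate 0 elsewhere: x₄, x₇.
x₇ has just one choice, so x₇ = 1. Eliminate 1 elsewhere: x₆.
So 4 goes to x₆.

x₆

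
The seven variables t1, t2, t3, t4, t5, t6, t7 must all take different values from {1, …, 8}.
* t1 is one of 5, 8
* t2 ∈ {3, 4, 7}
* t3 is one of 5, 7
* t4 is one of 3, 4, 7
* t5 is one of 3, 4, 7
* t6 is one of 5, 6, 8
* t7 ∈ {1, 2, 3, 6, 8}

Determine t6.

6

t2, t4, t5 share exactly the 3 values {3, 4, 7}; by pigeonhole those values go to them, so strike 3, 4, 7 from t3, t7.
That leaves t3 = 5. Remove 5 from t1, t6.
t1 has just one choice, so t1 = 8. Eliminate 8 elsewhere: t6, t7.
So t6 = 6.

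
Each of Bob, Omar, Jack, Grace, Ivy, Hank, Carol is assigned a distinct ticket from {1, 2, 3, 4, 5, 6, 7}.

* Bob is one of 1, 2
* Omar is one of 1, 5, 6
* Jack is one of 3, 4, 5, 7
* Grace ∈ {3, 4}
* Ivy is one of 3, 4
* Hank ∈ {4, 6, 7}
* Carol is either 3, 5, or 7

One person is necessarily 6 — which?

The 7 variables together cover exactly {1, 2, 3, 4, 5, 6, 7} — 7 values for 7 variables — and 2 appears only in Bob's list, so Bob = 2.
The 6 still-open variables together cover exactly {1, 3, 4, 5, 6, 7} — 6 values for 6 variables — and 1 appears only in Omar's list, so Omar = 1.
Among the 5 still-open variables, 6 fits only Hank (and all 5 values in {3, 4, 5, 6, 7} must be used), so Hank = 6.

Hank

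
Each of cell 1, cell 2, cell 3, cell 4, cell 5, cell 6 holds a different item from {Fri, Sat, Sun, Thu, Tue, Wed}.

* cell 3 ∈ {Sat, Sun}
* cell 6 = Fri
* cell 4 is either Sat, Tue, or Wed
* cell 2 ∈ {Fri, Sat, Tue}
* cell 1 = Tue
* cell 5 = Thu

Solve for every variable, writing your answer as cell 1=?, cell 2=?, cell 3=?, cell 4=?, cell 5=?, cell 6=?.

cell 1=Tue, cell 2=Sat, cell 3=Sun, cell 4=Wed, cell 5=Thu, cell 6=Fri

cell 1 must be Tue (only option left). Remove Tue from cell 2, cell 4.
cell 5's domain is down to {Thu}, so cell 5 = Thu.
cell 6 must be Fri (only option left). Strike Fri from cell 2.
That leaves cell 2 = Sat. Strike Sat from cell 3, cell 4.
cell 3 must be Sun (only option left).
cell 4 has just one choice, so cell 4 = Wed.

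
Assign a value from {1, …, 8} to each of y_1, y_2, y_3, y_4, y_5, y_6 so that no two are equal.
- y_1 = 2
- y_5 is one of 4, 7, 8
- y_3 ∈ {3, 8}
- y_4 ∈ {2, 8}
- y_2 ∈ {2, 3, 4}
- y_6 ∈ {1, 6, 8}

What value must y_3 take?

y_1's domain is down to {2}, so y_1 = 2. Strike 2 from y_2, y_4.
y_4 must be 8 (only option left). Remove 8 from y_3, y_5, y_6.
So y_3 = 3.

3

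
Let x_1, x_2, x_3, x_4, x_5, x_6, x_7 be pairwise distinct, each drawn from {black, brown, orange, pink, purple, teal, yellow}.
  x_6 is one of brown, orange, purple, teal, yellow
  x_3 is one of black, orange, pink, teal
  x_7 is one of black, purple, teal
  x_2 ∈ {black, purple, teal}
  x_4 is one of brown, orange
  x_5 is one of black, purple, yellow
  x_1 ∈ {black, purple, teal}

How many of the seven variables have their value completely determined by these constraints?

2

Among the 7 variables, pink fits only x_3 (and all 7 values in {black, brown, orange, pink, purple, teal, yellow} must be used), so x_3 = pink.
x_1, x_2, x_7 share exactly the 3 values {black, purple, teal}; by pigeonhole those values go to them, so strike black, purple, teal from x_5, x_6.
That leaves x_5 = yellow. Strike yellow from x_6.
Determined: x_3=pink, x_5=yellow. The other variables each still have more than one consistent value. That makes 2.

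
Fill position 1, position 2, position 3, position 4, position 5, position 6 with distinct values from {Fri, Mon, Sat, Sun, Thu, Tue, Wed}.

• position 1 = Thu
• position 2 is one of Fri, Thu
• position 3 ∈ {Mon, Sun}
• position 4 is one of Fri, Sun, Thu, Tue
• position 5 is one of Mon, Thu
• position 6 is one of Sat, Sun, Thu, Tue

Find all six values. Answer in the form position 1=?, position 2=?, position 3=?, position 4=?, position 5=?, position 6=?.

position 1=Thu, position 2=Fri, position 3=Sun, position 4=Tue, position 5=Mon, position 6=Sat

position 1 has just one choice, so position 1 = Thu. So position 2, position 4, position 5, position 6 can't be Thu.
position 2 has just one choice, so position 2 = Fri. Eliminate Fri elsewhere: position 4.
position 5 has just one choice, so position 5 = Mon. Eliminate Mon elsewhere: position 3.
position 3's domain is down to {Sun}, so position 3 = Sun. Strike Sun from position 4, position 6.
position 4's domain is down to {Tue}, so position 4 = Tue. So position 6 can't be Tue.
position 6 has just one choice, so position 6 = Sat.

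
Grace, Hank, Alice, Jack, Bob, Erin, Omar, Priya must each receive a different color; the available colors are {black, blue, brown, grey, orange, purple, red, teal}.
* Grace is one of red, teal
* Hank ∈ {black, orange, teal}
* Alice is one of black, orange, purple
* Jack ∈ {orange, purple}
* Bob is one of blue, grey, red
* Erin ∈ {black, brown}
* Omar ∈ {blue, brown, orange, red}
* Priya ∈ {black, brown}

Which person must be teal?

Hank

The 8 variables draw from only 8 values {black, blue, brown, grey, orange, purple, red, teal}, so each is used; only Bob can be grey, hence Bob = grey.
The 7 still-open variables together cover exactly {black, blue, brown, orange, purple, red, teal} — 7 values for 7 variables — and blue appears only in Omar's list, so Omar = blue.
The 6 still-open variables draw from only 6 values {black, brown, orange, purple, red, teal}, so each is used; only Grace can be red, hence Grace = red.
The 5 still-open variables draw from only 5 values {black, brown, orange, purple, teal}, so each is used; only Hank can be teal, hence Hank = teal.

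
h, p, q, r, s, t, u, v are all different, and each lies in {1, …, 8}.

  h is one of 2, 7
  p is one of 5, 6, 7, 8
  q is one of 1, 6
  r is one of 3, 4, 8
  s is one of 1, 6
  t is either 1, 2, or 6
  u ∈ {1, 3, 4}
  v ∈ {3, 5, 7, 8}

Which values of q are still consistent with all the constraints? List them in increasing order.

The 2 variables q and s are confined to {1, 6}, which locks those values in; drop them from p, t, u.
t has just one choice, so t = 2. Remove 2 from h.
h's domain is down to {7}, so h = 7. Strike 7 from p, v.
No further eliminations apply; q can still be any of 1, 6.

1, 6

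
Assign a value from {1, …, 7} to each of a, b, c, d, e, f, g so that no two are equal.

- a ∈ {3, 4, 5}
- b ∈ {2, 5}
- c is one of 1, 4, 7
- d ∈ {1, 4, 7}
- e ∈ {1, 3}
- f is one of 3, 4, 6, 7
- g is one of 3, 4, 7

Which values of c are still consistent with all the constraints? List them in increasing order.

1, 4, 7

Among the 7 variables, 2 fits only b (and all 7 values in {1, 2, 3, 4, 5, 6, 7} must be used), so b = 2.
Among the 6 still-open variables, 5 fits only a (and all 6 values in {1, 3, 4, 5, 6, 7} must be used), so a = 5.
Among the 5 still-open variables, 6 fits only f (and all 5 values in {1, 3, 4, 6, 7} must be used), so f = 6.
No further eliminations apply; c can still be any of 1, 4, 7.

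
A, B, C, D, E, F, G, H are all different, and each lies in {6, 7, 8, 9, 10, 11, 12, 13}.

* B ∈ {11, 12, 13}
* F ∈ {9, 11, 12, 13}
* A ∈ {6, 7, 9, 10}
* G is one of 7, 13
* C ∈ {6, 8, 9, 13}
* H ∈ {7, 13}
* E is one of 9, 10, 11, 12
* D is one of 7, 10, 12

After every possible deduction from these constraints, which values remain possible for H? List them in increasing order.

The 8 variables together cover exactly {6, 7, 8, 9, 10, 11, 12, 13} — 8 values for 8 variables — and 8 appears only in C's list, so C = 8.
The 7 still-open variables draw from only 7 values {6, 7, 9, 10, 11, 12, 13}, so each is used; only A can be 6, hence A = 6.
The 2 variables G and H are confined to {7, 13}, which locks those values in; drop them from B, D, F.
No further eliminations apply; H can still be any of 7, 13.

7, 13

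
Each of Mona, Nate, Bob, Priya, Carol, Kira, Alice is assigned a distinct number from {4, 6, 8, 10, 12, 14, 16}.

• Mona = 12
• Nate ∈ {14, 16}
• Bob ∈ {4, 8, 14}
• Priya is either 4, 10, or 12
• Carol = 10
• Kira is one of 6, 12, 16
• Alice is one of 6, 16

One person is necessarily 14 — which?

Nate

Mona has just one choice, so Mona = 12. So Priya, Kira can't be 12.
Carol must be 10 (only option left). Remove 10 from Priya.
Priya has just one choice, so Priya = 4. Remove 4 from Bob.
The 4 still-open variables draw from only 4 values {6, 8, 14, 16}, so each is used; only Bob can be 8, hence Bob = 8.
The 3 still-open variables draw from only 3 values {6, 14, 16}, so each is used; only Nate can be 14, hence Nate = 14.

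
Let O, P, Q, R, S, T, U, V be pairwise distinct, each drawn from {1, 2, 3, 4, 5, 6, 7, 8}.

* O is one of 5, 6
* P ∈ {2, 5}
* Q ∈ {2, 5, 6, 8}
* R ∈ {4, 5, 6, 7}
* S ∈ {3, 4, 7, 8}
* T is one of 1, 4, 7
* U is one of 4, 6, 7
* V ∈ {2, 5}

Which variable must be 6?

The 8 variables together cover exactly {1, 2, 3, 4, 5, 6, 7, 8} — 8 values for 8 variables — and 1 appears only in T's list, so T = 1.
The 7 still-open variables draw from only 7 values {2, 3, 4, 5, 6, 7, 8}, so each is used; only S can be 3, hence S = 3.
The 6 still-open variables together cover exactly {2, 4, 5, 6, 7, 8} — 6 values for 6 variables — and 8 appears only in Q's list, so Q = 8.
P and V share exactly the 2 values {2, 5}; by pigeonhole those values go to them, so strike 2, 5 from O, R.
So 6 goes to O.

O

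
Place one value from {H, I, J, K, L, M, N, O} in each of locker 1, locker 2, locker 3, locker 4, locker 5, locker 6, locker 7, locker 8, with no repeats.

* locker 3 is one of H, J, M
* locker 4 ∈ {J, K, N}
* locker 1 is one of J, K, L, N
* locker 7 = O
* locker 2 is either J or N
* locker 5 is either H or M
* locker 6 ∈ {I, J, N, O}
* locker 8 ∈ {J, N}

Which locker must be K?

locker 4

locker 7 has just one choice, so locker 7 = O. So locker 6 can't be O.
Among the 7 still-open variables, I fits only locker 6 (and all 7 values in {H, I, J, K, L, M, N} must be used), so locker 6 = I.
The 6 still-open variables draw from only 6 values {H, J, K, L, M, N}, so each is used; only locker 1 can be L, hence locker 1 = L.
The 5 still-open variables together cover exactly {H, J, K, M, N} — 5 values for 5 variables — and K appears only in locker 4's list, so locker 4 = K.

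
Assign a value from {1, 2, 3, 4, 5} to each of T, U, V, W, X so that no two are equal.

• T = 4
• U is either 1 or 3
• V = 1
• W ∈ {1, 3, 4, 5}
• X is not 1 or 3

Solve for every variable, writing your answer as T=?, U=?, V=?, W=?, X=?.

T=4, U=3, V=1, W=5, X=2

T must be 4 (only option left). So W, X can't be 4.
V must be 1 (only option left). Eliminate 1 elsewhere: U, W.
U must be 3 (only option left). Remove 3 from W.
W's domain is down to {5}, so W = 5. Strike 5 from X.
X's domain is down to {2}, so X = 2.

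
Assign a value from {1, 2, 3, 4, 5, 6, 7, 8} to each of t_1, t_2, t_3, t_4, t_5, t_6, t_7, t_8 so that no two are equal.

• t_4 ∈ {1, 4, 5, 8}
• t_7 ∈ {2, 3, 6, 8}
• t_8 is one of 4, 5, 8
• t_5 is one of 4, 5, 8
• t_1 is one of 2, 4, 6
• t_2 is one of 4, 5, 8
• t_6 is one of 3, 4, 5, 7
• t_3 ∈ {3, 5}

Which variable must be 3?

Among the 8 variables, 1 fits only t_4 (and all 8 values in {1, 2, 3, 4, 5, 6, 7, 8} must be used), so t_4 = 1.
Among the 7 still-open variables, 7 fits only t_6 (and all 7 values in {2, 3, 4, 5, 6, 7, 8} must be used), so t_6 = 7.
t_2, t_5, t_8 share exactly the 3 values {4, 5, 8}; by pigeonhole those values go to them, so strike 4, 5, 8 from t_1, t_3, t_7.

t_3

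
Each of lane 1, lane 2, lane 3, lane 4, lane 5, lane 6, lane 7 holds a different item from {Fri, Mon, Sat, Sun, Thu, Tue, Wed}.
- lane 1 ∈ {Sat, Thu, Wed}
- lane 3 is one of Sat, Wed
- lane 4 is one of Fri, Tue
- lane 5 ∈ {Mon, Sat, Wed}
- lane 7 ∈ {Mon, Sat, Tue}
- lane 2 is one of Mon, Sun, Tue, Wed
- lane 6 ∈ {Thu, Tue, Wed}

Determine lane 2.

Sun

The 7 variables together cover exactly {Fri, Mon, Sat, Sun, Thu, Tue, Wed} — 7 values for 7 variables — and Fri appears only in lane 4's list, so lane 4 = Fri.
The 6 still-open variables draw from only 6 values {Mon, Sat, Sun, Thu, Tue, Wed}, so each is used; only lane 2 can be Sun, hence lane 2 = Sun.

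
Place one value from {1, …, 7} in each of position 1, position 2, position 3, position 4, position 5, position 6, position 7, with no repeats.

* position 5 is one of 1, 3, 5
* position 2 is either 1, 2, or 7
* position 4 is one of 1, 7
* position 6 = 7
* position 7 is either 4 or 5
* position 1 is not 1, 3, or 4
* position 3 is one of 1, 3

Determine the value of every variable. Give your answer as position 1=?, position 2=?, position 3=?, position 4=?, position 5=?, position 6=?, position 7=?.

position 6's domain is down to {7}, so position 6 = 7. Eliminate 7 elsewhere: position 1, position 2, position 4.
position 4's domain is down to {1}, so position 4 = 1. So position 2, position 3, position 5 can't be 1.
That leaves position 2 = 2. Remove 2 from position 1.
position 3 must be 3 (only option left). Strike 3 from position 5.
position 5 must be 5 (only option left). So position 1, position 7 can't be 5.
That leaves position 7 = 4.
position 1 has just one choice, so position 1 = 6.

position 1=6, position 2=2, position 3=3, position 4=1, position 5=5, position 6=7, position 7=4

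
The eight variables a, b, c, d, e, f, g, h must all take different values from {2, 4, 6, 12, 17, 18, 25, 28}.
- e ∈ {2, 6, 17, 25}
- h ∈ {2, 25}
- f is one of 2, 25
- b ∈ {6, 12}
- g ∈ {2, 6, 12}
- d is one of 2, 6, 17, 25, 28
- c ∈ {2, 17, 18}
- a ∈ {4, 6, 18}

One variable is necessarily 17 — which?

The 8 variables draw from only 8 values {2, 4, 6, 12, 17, 18, 25, 28}, so each is used; only a can be 4, hence a = 4.
Among the 7 still-open variables, 18 fits only c (and all 7 values in {2, 6, 12, 17, 18, 25, 28} must be used), so c = 18.
The 6 still-open variables together cover exactly {2, 6, 12, 17, 25, 28} — 6 values for 6 variables — and 28 appears only in d's list, so d = 28.
The 5 still-open variables draw from only 5 values {2, 6, 12, 17, 25}, so each is used; only e can be 17, hence e = 17.

e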